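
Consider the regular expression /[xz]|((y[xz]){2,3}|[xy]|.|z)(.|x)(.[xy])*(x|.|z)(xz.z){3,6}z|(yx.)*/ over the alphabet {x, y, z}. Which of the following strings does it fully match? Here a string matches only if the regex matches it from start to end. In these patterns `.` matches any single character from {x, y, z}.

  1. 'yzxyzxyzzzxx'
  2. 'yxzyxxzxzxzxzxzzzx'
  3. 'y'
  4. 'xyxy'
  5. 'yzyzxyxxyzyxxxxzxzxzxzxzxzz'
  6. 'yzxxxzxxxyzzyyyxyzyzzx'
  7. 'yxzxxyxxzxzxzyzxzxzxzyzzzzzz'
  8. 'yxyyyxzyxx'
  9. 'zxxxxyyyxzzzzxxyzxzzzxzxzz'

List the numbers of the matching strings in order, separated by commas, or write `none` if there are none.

5

1 → no match
2 → no match
3 → no match
4 → no match
5 → match
6 → no match
7 → no match
8 → no match
9 → no match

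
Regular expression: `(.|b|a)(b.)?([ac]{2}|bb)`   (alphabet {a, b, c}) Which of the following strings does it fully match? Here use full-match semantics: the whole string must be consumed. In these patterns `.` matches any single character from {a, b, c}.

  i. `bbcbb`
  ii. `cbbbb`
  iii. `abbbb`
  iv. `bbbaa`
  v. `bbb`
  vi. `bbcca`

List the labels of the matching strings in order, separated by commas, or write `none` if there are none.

i, ii, iii, iv, v, vi

i → match
ii → match
iii → match
iv → match
v → match
vi → match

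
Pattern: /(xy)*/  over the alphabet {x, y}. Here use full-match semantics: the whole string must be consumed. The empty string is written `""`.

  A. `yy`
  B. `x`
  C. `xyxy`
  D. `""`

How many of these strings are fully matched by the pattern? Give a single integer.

2

A → no match
B → no match
C → match
D → match
Total matched: 2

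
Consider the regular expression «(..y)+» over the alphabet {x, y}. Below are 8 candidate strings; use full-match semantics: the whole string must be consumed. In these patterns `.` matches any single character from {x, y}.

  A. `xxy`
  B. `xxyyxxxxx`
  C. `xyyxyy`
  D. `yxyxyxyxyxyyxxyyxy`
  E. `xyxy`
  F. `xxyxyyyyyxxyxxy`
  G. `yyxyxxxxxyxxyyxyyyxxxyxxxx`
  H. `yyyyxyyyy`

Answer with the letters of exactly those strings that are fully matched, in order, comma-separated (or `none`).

A, C, F, H

A. `xxy` → match
B. `xxyyxxxxx` → no match — must end with `y`
C. `xyyxyy` → match
D → no match
E. `xyxy` → no match
F → match
G → no match — must end with `y`
H. `yyyyxyyyy` → match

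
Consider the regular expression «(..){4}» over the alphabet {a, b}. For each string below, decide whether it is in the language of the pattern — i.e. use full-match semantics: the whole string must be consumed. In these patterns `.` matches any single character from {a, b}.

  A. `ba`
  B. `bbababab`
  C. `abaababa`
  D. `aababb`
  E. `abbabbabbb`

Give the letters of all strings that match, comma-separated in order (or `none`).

A. `ba` → no match
B. `bbababab` → match
C. `abaababa` → match
D. `aababb` → no match
E. `abbabbabbb` → no match

B, C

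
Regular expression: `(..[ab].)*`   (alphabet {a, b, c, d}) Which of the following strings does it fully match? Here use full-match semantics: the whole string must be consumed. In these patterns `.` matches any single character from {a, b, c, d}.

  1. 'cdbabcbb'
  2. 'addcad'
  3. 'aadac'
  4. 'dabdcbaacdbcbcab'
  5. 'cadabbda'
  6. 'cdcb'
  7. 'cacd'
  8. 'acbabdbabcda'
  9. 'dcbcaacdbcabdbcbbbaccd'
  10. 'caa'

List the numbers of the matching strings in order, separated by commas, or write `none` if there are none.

1 → match
2 → no match
3 → no match
4 → match
5 → no match
6 → no match
7 → no match
8 → no match
9 → no match
10 → no match

1, 4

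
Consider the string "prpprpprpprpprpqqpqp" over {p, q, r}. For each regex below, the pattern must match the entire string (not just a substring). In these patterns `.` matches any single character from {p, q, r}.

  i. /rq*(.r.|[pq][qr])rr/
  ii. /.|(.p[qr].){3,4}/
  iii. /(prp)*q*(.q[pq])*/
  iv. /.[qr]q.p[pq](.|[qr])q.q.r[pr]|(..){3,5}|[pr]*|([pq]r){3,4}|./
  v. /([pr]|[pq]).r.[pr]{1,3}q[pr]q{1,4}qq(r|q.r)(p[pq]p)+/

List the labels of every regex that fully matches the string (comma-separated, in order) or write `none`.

iii

i → no match — must start with "r"
ii → no match
iii → match
iv → no match
v → no match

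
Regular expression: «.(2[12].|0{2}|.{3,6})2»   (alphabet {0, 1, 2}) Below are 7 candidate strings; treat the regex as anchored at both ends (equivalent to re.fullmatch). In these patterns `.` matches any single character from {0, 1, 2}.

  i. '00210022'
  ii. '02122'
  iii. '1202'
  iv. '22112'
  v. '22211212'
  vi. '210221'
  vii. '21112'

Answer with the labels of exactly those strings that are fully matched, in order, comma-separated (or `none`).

i, ii, iv, v, vii

i → match
ii → match
iii → no match
iv → match
v → match
vi → no match — must end with '2'
vii → match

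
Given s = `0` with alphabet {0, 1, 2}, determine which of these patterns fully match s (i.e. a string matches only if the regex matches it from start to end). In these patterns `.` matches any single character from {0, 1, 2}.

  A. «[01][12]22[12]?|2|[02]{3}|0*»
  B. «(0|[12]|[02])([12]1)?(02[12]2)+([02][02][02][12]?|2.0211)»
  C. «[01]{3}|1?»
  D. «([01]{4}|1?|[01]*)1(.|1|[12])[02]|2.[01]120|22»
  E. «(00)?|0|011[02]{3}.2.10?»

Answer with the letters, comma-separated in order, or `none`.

A, E

A → match
B → no match
C → no match
D → no match
E → match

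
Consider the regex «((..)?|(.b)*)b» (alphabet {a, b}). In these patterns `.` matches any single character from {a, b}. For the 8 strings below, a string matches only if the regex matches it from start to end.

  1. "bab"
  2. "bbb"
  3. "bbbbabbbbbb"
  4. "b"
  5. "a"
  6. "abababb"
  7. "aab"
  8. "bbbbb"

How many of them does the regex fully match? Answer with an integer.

7

1. "bab" → match
2. "bbb" → match
3. "bbbbabbbbbb" → match
4. "b" → match
5. "a" → no match — must end with "b"
6. "abababb" → match
7. "aab" → match
8. "bbbbb" → match
Total matched: 7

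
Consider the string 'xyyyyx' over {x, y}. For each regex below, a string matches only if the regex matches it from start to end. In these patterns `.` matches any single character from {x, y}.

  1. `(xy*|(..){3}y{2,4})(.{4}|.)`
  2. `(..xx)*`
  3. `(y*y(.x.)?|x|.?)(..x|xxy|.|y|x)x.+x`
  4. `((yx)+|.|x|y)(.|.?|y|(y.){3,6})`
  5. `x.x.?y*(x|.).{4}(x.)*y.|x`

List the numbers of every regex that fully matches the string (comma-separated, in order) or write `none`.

1

1 → match
2 → no match
3 → no match
4 → no match
5 → no match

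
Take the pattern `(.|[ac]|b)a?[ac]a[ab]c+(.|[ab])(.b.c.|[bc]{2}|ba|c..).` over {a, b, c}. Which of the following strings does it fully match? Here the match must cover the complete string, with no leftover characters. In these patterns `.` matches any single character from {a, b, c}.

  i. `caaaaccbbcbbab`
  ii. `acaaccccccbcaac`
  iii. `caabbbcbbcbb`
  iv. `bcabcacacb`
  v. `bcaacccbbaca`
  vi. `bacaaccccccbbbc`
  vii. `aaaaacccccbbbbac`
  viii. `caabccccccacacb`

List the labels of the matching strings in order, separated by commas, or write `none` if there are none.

i → no match
ii → match
iii → no match
iv → match
v → no match
vi → match
vii → no match
viii → match

ii, iv, vi, viii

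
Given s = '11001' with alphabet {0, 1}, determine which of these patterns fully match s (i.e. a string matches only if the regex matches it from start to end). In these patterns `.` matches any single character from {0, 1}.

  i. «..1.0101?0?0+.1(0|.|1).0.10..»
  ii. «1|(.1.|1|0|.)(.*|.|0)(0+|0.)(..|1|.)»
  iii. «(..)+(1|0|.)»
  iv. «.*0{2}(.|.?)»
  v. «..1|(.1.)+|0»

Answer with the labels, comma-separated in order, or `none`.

ii, iii, iv

i → no match
ii → match
iii → match
iv → match
v → no match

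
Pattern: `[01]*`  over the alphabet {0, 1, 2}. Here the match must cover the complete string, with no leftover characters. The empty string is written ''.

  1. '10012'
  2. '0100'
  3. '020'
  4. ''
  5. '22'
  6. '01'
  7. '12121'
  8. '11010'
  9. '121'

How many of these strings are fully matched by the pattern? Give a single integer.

4

1 → no match
2 → match
3 → no match
4 → match
5 → no match
6 → match
7 → no match
8 → match
9 → no match
Total matched: 4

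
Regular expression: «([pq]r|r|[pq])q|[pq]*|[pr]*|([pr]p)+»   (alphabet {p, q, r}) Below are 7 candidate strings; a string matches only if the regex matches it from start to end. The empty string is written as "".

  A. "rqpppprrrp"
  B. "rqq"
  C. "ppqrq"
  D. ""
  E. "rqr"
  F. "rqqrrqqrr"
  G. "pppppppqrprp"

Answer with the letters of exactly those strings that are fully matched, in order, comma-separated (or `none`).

A → no match
B → no match
C → no match
D → match
E → no match
F → no match
G → no match

D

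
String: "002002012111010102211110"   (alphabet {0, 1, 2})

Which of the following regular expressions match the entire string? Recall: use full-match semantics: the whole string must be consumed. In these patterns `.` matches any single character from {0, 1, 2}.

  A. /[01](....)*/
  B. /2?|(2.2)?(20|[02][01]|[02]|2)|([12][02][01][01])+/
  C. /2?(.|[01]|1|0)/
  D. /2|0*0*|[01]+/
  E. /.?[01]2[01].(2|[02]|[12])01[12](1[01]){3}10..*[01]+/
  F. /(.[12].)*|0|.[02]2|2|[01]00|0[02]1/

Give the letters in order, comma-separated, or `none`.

A → no match
B → no match
C → no match
D → no match
E → match
F → no match

E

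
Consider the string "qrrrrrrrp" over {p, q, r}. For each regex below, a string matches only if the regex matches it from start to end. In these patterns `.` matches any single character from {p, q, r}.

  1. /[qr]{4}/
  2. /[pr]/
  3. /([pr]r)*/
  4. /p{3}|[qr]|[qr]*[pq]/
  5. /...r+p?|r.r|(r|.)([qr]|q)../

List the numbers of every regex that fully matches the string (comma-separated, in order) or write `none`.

1 → no match
2 → no match
3 → no match
4 → match
5 → match

4, 5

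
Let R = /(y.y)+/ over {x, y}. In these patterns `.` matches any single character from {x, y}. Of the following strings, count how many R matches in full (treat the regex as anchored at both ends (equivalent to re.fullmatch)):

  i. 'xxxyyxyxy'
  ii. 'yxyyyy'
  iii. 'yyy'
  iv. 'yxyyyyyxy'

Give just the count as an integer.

i → no match — must start with 'y'
ii → match
iii → match
iv → match
Total matched: 3

3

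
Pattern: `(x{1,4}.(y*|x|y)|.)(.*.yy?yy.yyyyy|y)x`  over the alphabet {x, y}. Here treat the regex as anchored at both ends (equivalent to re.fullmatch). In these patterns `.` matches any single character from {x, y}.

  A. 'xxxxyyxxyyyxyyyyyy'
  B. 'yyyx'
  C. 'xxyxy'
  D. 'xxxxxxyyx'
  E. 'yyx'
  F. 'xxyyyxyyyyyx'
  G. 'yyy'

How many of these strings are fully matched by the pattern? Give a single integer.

2

A → no match — must end with 'x'
B → no match
C → no match — must end with 'x'
D → no match
E → match
F → match
G → no match — must end with 'x'
Total matched: 2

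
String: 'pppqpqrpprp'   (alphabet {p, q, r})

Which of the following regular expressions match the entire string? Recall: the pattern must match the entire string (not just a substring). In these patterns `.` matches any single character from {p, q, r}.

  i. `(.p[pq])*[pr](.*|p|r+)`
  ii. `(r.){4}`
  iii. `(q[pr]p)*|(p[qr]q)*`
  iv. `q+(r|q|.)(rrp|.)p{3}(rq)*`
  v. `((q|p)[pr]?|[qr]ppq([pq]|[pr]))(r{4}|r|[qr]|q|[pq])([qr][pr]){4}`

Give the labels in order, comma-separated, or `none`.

i

i → match
ii → no match — must start with 'r'
iii → no match
iv → no match — must start with 'q'
v → no match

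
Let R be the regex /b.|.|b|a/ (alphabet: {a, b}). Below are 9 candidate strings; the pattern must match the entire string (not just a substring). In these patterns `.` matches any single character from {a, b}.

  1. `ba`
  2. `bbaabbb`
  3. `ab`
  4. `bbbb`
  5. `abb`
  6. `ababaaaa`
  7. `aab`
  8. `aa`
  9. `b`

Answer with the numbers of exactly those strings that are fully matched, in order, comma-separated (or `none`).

1, 9

1 → match
2 → no match
3 → no match
4 → no match
5 → no match
6 → no match
7 → no match
8 → no match
9 → match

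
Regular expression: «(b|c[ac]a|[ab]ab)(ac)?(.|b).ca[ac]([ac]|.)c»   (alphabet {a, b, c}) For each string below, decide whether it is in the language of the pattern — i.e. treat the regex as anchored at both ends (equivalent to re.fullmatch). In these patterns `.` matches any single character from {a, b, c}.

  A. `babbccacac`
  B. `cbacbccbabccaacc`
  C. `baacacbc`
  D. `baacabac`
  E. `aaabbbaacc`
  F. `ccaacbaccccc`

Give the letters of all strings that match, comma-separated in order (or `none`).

A → match
B → no match
C → match
D → no match
E → no match
F → no match

A, C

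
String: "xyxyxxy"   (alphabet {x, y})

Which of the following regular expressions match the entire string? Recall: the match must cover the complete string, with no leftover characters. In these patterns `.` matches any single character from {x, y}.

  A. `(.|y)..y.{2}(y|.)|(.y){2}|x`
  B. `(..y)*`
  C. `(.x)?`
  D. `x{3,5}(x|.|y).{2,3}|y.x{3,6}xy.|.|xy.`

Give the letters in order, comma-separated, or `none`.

A → match
B → no match
C → no match
D → no match

A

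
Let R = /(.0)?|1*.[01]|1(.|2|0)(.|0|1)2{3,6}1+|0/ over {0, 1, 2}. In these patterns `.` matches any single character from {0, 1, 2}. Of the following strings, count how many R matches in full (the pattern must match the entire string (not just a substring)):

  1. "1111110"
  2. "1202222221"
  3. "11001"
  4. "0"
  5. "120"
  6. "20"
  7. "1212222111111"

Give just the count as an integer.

6

1 → match
2 → match
3 → no match
4 → match
5 → match
6 → match
7 → match
Total matched: 6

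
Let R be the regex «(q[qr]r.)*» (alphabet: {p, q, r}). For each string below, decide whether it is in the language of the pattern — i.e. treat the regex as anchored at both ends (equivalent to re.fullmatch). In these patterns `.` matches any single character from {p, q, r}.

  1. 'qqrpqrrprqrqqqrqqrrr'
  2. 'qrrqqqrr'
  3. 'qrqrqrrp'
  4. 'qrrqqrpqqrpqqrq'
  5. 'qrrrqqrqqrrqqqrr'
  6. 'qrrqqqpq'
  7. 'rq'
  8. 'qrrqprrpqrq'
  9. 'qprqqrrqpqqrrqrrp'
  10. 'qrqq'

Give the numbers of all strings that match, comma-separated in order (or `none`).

2, 5

1 → no match
2 → match
3 → no match
4 → no match
5 → match
6 → no match
7 → no match
8 → no match
9 → no match
10 → no match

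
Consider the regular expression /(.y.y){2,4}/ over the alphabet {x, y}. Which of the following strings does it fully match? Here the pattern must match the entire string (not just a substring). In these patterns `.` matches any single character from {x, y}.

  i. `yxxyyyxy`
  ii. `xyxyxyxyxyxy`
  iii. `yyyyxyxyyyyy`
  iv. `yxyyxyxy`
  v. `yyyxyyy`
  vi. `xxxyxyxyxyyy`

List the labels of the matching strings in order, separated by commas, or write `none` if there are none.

i → no match
ii → match
iii → match
iv → no match
v → no match
vi → no match

ii, iii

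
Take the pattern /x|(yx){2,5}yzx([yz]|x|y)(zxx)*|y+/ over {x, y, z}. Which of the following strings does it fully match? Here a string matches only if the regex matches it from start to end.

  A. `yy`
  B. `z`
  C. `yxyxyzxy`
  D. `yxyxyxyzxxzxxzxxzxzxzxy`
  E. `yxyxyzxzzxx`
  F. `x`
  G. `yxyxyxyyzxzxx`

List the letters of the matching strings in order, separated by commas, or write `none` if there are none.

A → match
B → no match
C → match
D → no match
E → match
F → match
G → no match

A, C, E, F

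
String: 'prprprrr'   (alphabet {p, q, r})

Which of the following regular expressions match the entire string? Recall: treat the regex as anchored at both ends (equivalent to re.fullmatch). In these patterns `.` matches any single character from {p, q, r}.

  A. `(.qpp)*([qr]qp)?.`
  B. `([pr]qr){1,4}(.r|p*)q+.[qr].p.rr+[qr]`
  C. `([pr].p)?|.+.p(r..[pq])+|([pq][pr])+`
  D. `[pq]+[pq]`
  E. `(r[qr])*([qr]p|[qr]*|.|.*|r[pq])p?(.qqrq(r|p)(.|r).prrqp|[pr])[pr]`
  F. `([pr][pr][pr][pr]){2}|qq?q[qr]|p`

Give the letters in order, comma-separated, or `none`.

E, F

A → no match
B → no match
C → no match
D → no match
E → match
F → match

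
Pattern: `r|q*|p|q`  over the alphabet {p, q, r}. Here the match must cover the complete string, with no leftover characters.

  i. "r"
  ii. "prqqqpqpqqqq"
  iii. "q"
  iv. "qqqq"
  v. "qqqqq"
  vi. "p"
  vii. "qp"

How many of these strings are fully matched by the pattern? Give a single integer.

5

i → match
ii → no match
iii → match
iv → match
v → match
vi → match
vii → no match
Total matched: 5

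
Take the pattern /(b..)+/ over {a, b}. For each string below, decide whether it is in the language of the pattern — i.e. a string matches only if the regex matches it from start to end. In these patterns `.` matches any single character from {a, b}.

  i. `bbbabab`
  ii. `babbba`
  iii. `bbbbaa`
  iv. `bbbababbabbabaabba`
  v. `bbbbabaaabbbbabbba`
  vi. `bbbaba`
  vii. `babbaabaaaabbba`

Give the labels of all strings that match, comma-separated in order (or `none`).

i → no match
ii → match
iii → match
iv → no match
v → no match
vi → no match
vii → no match

ii, iii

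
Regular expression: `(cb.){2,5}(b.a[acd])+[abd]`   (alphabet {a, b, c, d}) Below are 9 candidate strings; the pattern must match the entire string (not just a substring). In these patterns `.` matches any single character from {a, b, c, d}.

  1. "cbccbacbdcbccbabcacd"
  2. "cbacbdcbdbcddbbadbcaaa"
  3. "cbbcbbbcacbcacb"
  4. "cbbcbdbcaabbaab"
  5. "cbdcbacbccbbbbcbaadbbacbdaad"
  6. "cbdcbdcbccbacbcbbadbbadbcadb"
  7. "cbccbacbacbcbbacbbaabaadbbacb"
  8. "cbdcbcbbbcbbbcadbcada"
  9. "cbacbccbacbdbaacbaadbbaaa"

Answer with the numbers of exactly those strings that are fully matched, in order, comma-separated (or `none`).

1, 3, 4, 6, 7, 9

1 → match
2 → no match
3 → match
4 → match
5 → no match
6 → match
7 → match
8 → no match
9 → match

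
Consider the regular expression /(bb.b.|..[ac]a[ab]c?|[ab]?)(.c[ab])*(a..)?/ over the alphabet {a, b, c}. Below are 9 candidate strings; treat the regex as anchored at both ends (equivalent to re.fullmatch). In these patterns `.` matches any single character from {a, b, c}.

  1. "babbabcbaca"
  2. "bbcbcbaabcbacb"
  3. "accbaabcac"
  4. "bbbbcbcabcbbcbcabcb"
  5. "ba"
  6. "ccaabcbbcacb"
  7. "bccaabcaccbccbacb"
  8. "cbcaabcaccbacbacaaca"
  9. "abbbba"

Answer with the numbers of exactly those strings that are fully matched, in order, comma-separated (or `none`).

7, 8

1 → no match
2 → no match
3 → no match
4 → no match
5 → no match
6 → no match
7 → match
8 → match
9 → no match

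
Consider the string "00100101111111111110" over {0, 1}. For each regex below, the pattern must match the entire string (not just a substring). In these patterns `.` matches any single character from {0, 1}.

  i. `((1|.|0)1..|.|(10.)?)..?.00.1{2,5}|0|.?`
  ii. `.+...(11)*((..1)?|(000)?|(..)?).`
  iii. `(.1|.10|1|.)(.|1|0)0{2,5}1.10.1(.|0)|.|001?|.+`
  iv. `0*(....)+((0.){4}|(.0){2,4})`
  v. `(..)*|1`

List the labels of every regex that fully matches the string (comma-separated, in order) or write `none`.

ii, iii, v

i → no match
ii → match
iii → match
iv → no match
v → match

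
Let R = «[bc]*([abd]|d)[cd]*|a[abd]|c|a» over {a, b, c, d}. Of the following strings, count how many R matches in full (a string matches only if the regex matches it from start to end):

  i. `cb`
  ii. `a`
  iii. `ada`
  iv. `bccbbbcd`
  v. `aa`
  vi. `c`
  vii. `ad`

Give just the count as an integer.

6

i. `cb` → match
ii. `a` → match
iii. `ada` → no match
iv. `bccbbbcd` → match
v. `aa` → match
vi. `c` → match
vii. `ad` → match
Total matched: 6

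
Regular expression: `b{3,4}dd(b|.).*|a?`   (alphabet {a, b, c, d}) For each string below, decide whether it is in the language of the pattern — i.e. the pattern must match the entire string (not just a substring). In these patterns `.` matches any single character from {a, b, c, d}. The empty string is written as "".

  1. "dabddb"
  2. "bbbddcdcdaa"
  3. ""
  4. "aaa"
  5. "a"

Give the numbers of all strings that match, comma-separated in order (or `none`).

1 → no match
2 → match
3 → match
4 → no match
5 → match

2, 3, 5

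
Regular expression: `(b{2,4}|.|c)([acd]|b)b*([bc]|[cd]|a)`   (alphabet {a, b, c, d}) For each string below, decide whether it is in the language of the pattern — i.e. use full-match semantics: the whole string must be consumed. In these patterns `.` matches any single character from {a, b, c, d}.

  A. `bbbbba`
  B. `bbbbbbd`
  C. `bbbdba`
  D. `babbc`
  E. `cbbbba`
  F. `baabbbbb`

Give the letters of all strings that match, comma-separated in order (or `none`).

A, B, C, D, E

A → match
B → match
C → match
D → match
E → match
F → no match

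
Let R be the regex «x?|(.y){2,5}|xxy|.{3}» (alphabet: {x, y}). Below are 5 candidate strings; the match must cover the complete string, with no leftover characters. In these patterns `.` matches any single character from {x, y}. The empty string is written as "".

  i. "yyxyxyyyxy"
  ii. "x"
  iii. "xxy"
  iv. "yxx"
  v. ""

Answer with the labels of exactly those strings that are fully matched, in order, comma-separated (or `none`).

i → match
ii → match
iii → match
iv → match
v → match

i, ii, iii, iv, v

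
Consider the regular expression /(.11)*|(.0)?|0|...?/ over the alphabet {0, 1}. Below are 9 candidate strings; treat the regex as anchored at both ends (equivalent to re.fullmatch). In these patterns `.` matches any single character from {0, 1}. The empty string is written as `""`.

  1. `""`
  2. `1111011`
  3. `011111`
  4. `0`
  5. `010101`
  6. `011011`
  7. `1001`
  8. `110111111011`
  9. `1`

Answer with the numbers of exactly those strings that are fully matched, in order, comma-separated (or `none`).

1, 3, 4, 6

1. `""` → match
2. `1111011` → no match
3. `011111` → match
4. `0` → match
5. `010101` → no match
6. `011011` → match
7. `1001` → no match
8. `110111111011` → no match
9. `1` → no match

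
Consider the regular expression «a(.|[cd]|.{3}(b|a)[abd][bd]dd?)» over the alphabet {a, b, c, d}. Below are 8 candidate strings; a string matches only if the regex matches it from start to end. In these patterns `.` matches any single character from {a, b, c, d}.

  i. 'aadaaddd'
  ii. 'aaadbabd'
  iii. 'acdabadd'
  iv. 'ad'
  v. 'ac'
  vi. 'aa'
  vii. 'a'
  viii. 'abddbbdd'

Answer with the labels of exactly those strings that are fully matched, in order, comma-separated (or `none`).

i, ii, iii, iv, v, vi, viii

i → match
ii → match
iii → match
iv → match
v → match
vi → match
vii → no match
viii → match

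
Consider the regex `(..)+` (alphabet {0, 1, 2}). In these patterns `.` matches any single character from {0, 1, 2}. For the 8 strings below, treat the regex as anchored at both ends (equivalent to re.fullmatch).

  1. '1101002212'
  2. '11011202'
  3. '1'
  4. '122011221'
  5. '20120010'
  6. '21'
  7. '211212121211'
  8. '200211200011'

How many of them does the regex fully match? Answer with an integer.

6

1. '1101002212' → match
2. '11011202' → match
3. '1' → no match
4. '122011221' → no match
5. '20120010' → match
6. '21' → match
7. '211212121211' → match
8. '200211200011' → match
Total matched: 6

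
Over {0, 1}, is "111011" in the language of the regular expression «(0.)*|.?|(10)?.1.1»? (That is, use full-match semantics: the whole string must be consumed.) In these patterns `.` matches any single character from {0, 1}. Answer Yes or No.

No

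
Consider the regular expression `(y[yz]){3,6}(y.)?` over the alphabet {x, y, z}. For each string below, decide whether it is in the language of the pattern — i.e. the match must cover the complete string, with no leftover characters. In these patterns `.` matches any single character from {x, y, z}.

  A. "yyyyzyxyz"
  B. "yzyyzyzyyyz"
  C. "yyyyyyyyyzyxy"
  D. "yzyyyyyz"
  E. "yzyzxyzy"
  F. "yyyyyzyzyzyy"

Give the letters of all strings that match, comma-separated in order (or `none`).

A → no match
B → no match
C → no match
D → match
E → no match
F → match

D, F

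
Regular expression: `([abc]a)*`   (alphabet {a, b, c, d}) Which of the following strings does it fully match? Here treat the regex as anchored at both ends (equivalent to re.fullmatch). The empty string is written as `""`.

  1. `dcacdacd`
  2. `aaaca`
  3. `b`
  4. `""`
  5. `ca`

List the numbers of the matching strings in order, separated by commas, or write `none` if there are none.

4, 5

1. `dcacdacd` → no match
2. `aaaca` → no match
3. `b` → no match
4. `""` → match
5. `ca` → match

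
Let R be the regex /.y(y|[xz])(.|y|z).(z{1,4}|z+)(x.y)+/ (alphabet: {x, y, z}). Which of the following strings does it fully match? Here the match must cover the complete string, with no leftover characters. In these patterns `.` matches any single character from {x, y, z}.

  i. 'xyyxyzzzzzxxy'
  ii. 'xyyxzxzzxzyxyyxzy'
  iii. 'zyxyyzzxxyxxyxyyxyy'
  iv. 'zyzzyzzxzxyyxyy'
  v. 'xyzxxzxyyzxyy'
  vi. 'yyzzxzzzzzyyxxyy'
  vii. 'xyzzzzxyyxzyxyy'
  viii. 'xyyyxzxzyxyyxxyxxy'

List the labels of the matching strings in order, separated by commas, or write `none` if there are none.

i, iii, vii, viii

i → match
ii → no match
iii → match
iv → no match
v → no match
vi → no match
vii → match
viii → match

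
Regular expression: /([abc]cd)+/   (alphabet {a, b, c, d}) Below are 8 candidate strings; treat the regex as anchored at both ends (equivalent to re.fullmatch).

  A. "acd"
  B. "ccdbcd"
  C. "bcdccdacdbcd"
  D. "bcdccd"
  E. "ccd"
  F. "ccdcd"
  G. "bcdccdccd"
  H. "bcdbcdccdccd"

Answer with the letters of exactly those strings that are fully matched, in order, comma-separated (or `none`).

A, B, C, D, E, G, H

A. "acd" → match
B. "ccdbcd" → match
C. "bcdccdacdbcd" → match
D. "bcdccd" → match
E. "ccd" → match
F. "ccdcd" → no match
G. "bcdccdccd" → match
H. "bcdbcdccdccd" → match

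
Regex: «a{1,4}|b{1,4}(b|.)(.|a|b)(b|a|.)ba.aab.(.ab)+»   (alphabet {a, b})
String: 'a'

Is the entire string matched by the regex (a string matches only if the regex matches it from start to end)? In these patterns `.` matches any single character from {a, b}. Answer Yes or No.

Yes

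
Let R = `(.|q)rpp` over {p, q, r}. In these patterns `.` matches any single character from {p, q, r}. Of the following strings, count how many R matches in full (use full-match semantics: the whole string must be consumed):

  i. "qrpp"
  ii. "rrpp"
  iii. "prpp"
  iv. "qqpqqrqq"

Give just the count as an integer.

3

i → match
ii → match
iii → match
iv → no match — must end with "rpp"
Total matched: 3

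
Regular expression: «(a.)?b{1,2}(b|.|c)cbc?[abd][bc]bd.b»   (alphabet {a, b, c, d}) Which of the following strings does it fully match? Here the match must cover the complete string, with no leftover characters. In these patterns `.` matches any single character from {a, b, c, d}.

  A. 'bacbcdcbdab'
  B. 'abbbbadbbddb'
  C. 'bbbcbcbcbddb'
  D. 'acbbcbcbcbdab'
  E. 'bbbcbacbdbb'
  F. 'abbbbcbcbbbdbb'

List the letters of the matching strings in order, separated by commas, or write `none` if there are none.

A, C, D, E, F

A → match
B → no match
C → match
D → match
E → match
F → match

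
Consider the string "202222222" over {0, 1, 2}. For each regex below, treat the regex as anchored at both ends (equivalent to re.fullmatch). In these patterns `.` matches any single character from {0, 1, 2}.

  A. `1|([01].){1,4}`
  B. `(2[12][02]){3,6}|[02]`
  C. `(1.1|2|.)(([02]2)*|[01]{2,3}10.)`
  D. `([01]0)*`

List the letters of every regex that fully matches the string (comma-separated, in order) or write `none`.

A → no match
B → no match
C → match
D → no match

C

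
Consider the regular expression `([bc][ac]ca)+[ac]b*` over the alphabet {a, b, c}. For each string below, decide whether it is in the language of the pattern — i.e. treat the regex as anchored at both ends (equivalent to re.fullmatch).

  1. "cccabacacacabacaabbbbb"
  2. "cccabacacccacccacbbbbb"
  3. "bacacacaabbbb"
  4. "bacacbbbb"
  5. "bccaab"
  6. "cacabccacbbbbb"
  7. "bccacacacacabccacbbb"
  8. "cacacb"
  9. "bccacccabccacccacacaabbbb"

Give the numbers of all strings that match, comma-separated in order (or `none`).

1 → match
2 → match
3 → match
4 → match
5 → match
6 → match
7 → match
8 → match
9 → match

1, 2, 3, 4, 5, 6, 7, 8, 9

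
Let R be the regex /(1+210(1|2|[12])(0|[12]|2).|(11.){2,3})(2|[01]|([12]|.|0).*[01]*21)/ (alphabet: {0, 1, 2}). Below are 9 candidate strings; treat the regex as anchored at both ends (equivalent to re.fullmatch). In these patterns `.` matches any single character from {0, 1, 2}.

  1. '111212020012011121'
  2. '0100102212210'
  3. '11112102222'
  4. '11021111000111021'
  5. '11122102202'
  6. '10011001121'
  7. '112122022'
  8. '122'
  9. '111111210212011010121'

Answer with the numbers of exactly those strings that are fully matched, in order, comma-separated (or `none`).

1 → no match
2 → no match
3. '11112102222' → match
4 → no match
5. '11122102202' → no match
6. '10011001121' → no match
7. '112122022' → no match
8. '122' → no match
9 → match

3, 9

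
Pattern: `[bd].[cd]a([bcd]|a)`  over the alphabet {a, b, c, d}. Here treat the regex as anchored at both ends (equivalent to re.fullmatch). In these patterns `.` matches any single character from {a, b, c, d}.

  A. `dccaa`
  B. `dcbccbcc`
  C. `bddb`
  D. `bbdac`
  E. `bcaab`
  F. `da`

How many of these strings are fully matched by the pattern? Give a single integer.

A → match
B → no match
C → no match
D → match
E → no match
F → no match
Total matched: 2

2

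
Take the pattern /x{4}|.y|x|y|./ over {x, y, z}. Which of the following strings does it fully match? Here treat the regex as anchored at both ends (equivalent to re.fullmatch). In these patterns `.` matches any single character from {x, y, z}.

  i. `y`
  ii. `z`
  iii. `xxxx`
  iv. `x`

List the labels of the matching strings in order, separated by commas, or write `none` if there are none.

i → match
ii → match
iii → match
iv → match

i, ii, iii, iv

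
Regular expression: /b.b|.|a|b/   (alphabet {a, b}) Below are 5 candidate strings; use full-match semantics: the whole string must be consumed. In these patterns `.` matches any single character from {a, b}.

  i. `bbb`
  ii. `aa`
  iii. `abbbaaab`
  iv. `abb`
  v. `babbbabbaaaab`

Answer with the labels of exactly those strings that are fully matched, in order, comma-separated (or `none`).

i → match
ii → no match
iii → no match
iv → no match
v → no match

i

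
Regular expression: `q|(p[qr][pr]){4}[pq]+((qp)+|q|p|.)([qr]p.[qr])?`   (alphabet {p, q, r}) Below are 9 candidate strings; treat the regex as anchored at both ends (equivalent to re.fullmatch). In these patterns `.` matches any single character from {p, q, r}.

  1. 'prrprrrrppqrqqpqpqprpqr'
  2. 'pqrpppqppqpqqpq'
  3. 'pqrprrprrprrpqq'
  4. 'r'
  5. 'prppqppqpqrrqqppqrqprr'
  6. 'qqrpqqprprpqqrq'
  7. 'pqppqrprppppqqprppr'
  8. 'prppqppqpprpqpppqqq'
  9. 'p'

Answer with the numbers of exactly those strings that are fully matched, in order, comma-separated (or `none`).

1 → no match
2 → no match
3 → match
4 → no match
5 → no match
6 → no match
7 → no match
8 → match
9 → no match

3, 8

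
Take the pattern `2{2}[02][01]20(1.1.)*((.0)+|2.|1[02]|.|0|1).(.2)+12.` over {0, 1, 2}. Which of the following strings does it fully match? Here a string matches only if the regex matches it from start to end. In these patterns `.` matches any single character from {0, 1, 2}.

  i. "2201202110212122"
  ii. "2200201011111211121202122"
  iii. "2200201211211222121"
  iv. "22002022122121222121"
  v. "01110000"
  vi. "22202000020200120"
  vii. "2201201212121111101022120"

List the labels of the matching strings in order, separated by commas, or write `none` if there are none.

i, ii, iii, iv, vii

i → match
ii → match
iii → match
iv → match
v. "01110000" → no match — must start with "2"
vi → no match
vii → match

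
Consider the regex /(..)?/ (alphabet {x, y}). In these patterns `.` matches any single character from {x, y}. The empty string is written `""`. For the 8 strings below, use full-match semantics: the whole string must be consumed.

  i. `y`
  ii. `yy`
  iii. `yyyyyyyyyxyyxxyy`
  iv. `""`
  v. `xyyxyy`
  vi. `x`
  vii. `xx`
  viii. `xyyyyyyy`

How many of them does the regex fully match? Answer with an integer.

i → no match
ii → match
iii → no match
iv → match
v → no match
vi → no match
vii → match
viii → no match
Total matched: 3

3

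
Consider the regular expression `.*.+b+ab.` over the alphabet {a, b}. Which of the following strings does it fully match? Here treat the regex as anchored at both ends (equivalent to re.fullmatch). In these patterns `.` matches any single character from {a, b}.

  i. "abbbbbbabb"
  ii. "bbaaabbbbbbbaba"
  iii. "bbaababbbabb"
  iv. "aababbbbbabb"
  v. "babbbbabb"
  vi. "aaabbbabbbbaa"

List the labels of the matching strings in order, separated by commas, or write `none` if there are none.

i, ii, iii, iv, v

i → match
ii → match
iii → match
iv → match
v → match
vi → no match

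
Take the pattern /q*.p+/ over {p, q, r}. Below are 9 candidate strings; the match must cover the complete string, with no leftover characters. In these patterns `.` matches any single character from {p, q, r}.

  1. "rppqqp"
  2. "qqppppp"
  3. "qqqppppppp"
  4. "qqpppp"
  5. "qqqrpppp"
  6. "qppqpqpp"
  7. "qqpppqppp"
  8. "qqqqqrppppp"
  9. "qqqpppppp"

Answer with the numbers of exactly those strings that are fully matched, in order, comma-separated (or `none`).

2, 3, 4, 5, 8, 9

1 → no match
2 → match
3 → match
4 → match
5 → match
6 → no match
7 → no match
8 → match
9 → match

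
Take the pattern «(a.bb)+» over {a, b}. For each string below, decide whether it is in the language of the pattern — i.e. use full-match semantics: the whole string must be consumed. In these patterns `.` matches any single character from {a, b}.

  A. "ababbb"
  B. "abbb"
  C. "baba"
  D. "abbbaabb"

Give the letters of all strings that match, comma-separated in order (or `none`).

A. "ababbb" → no match
B. "abbb" → match
C. "baba" → no match — must start with "a"
D. "abbbaabb" → match

B, D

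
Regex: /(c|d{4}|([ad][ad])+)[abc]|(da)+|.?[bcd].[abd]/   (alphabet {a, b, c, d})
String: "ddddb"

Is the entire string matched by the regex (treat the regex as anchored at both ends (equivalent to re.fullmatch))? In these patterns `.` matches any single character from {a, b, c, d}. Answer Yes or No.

Yes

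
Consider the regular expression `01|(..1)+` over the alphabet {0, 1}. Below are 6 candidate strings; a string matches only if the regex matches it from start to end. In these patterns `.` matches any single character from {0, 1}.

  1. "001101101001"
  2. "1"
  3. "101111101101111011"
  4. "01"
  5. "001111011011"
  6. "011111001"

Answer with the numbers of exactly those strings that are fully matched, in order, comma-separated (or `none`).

1, 3, 4, 5, 6

1 → match
2 → no match
3 → match
4 → match
5 → match
6 → match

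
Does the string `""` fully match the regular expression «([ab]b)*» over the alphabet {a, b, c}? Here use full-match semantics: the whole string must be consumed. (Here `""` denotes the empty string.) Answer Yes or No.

Yes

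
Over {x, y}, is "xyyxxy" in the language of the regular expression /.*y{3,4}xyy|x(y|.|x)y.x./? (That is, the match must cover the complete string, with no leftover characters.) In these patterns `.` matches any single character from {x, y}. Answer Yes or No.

Yes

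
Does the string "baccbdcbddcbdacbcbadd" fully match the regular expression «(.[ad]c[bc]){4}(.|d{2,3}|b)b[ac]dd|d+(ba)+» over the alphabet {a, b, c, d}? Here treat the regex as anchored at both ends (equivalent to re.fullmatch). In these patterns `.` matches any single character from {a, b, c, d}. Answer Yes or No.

Yes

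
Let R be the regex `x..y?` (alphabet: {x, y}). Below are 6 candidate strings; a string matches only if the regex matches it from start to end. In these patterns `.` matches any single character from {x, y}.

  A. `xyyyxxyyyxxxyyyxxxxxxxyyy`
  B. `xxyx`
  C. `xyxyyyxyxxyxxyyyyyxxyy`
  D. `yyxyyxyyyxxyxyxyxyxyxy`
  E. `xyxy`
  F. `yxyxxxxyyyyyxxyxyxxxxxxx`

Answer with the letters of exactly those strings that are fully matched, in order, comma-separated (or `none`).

A → no match
B → no match
C → no match
D → no match — must start with `x`
E → match
F → no match — must start with `x`

E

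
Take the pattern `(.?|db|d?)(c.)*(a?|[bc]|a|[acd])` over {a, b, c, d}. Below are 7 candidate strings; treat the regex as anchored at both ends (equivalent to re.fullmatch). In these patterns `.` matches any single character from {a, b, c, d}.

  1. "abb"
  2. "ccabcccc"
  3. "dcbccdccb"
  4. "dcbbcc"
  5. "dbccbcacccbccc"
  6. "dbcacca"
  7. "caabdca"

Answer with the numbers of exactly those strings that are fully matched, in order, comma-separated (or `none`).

1 → no match
2 → no match
3 → no match
4 → no match
5 → no match
6 → match
7 → no match

6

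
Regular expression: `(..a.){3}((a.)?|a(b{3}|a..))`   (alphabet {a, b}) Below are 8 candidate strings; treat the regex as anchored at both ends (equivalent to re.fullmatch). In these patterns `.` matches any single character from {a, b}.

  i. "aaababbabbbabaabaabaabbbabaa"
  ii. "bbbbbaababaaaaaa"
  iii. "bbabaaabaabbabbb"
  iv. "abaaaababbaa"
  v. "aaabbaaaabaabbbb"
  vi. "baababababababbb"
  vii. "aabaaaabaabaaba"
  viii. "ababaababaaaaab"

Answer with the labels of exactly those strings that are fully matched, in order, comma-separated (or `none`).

i → no match
ii → no match
iii → no match
iv. "abaaaababbaa" → no match
v → no match
vi → match
vii → no match
viii → no match

vi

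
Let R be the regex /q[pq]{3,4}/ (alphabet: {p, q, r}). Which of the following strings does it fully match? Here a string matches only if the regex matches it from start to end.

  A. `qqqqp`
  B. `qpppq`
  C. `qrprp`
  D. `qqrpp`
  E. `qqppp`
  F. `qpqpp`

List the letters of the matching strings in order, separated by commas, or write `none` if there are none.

A, B, E, F

A → match
B → match
C → no match
D → no match
E → match
F → match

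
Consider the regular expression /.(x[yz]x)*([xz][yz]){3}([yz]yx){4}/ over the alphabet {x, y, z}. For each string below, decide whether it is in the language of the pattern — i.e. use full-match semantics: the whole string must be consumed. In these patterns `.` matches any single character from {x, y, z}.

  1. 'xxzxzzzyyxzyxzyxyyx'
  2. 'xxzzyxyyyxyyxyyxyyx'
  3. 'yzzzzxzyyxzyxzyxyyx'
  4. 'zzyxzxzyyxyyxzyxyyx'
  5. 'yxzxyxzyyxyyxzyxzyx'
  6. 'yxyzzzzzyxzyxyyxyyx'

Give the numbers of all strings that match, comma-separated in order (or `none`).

1 → match
2 → match
3 → match
4 → match
5 → match
6 → match

1, 2, 3, 4, 5, 6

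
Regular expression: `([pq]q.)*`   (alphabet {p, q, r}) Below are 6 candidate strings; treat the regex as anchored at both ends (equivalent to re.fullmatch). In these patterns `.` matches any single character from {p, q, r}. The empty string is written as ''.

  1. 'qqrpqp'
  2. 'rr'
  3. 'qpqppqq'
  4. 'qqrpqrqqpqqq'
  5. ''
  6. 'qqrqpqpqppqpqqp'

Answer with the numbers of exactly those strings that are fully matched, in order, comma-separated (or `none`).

1. 'qqrpqp' → match
2. 'rr' → no match
3. 'qpqppqq' → no match
4. 'qqrpqrqqpqqq' → match
5. '' → match
6 → no match

1, 4, 5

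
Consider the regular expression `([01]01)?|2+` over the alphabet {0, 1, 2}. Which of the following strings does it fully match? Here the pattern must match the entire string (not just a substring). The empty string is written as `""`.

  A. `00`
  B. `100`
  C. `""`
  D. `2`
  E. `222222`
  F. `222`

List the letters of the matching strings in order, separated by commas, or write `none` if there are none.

A. `00` → no match
B. `100` → no match
C. `""` → match
D. `2` → match
E. `222222` → match
F. `222` → match

C, D, E, F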